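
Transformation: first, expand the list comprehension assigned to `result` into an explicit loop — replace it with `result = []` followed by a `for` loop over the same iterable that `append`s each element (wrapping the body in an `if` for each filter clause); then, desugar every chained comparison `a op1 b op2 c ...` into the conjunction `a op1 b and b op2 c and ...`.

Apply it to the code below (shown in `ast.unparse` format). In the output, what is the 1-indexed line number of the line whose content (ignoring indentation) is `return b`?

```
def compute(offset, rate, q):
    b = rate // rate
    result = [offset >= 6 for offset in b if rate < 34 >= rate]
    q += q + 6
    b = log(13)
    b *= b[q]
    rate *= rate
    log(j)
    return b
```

Transformed code:
def compute(offset, rate, q):
    b = rate // rate
    result = []
    for offset in b:
        if rate < 34 and 34 >= rate:
            result.append(offset >= 6)
    q += q + 6
    b = log(13)
    b *= b[q]
    rate *= rate
    log(j)
    return b

12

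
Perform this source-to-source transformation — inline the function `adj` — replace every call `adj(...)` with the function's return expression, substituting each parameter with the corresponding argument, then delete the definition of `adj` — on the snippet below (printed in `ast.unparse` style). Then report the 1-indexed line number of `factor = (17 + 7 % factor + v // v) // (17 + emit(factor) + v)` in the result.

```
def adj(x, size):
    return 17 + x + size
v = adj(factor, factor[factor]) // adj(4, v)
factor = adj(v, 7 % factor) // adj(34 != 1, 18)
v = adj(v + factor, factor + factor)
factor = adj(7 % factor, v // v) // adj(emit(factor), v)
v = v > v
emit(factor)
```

4

Transformed code:
v = (17 + factor + factor[factor]) // (17 + 4 + v)
factor = (17 + v + 7 % factor) // (17 + (34 != 1) + 18)
v = 17 + (v + factor) + (factor + factor)
factor = (17 + 7 % factor + v // v) // (17 + emit(factor) + v)
v = v > v
emit(factor)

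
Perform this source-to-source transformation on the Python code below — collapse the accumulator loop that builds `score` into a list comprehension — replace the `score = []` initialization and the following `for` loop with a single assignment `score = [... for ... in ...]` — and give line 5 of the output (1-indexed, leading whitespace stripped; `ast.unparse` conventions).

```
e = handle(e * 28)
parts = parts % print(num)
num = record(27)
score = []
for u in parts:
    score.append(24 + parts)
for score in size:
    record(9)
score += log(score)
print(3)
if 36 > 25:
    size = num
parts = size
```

Transformed code:
e = handle(e * 28)
parts = parts % print(num)
num = record(27)
score = [24 + parts for u in parts]
for score in size:
    record(9)
score += log(score)
print(3)
if 36 > 25:
    size = num
parts = size

for score in size:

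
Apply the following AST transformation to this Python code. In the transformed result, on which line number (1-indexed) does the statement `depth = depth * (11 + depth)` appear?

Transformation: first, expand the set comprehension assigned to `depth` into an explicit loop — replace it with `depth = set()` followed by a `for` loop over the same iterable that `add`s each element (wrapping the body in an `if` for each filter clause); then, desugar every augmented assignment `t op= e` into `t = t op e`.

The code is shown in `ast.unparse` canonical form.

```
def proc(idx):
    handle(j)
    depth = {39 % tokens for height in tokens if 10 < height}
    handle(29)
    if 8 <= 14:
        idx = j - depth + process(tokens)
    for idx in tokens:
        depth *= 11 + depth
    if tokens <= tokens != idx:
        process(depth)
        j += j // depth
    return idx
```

Transformed code:
def proc(idx):
    handle(j)
    depth = set()
    for height in tokens:
        if 10 < height:
            depth.add(39 % tokens)
    handle(29)
    if 8 <= 14:
        idx = j - depth + process(tokens)
    for idx in tokens:
        depth = depth * (11 + depth)
    if tokens <= tokens != idx:
        process(depth)
        j = j + j // depth
    return idx

11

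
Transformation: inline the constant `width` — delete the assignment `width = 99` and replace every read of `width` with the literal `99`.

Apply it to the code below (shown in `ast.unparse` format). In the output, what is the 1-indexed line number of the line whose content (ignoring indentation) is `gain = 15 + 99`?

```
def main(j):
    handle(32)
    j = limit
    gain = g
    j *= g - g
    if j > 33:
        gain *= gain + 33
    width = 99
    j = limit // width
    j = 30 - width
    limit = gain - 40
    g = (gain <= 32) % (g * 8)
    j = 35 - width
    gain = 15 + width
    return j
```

Transformed code:
def main(j):
    handle(32)
    j = limit
    gain = g
    j *= g - g
    if j > 33:
        gain *= gain + 33
    j = limit // 99
    j = 30 - 99
    limit = gain - 40
    g = (gain <= 32) % (g * 8)
    j = 35 - 99
    gain = 15 + 99
    return j

13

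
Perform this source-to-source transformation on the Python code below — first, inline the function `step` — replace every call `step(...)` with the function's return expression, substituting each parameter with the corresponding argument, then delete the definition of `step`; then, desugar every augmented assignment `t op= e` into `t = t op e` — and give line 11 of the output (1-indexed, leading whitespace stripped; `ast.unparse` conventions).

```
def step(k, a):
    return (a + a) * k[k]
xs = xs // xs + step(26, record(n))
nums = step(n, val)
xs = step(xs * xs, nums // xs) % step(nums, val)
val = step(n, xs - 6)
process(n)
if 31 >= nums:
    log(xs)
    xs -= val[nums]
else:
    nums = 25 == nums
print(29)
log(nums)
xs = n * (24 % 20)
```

print(29)

Transformed code:
xs = xs // xs + (record(n) + record(n)) * 26[26]
nums = (val + val) * n[n]
xs = (nums // xs + nums // xs) * (xs * xs)[xs * xs] % ((val + val) * nums[nums])
val = (xs - 6 + (xs - 6)) * n[n]
process(n)
if 31 >= nums:
    log(xs)
    xs = xs - val[nums]
else:
    nums = 25 == nums
print(29)
log(nums)
xs = n * (24 % 20)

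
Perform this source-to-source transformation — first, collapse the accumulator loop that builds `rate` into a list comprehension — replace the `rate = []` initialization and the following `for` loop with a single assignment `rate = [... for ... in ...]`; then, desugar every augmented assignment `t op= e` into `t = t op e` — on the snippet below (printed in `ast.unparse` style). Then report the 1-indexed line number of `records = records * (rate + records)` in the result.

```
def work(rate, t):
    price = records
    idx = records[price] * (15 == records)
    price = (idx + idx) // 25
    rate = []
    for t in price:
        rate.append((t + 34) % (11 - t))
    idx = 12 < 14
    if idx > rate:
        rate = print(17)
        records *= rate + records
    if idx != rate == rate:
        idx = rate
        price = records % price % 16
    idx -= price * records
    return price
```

9

Transformed code:
def work(rate, t):
    price = records
    idx = records[price] * (15 == records)
    price = (idx + idx) // 25
    rate = [(t + 34) % (11 - t) for t in price]
    idx = 12 < 14
    if idx > rate:
        rate = print(17)
        records = records * (rate + records)
    if idx != rate == rate:
        idx = rate
        price = records % price % 16
    idx = idx - price * records
    return price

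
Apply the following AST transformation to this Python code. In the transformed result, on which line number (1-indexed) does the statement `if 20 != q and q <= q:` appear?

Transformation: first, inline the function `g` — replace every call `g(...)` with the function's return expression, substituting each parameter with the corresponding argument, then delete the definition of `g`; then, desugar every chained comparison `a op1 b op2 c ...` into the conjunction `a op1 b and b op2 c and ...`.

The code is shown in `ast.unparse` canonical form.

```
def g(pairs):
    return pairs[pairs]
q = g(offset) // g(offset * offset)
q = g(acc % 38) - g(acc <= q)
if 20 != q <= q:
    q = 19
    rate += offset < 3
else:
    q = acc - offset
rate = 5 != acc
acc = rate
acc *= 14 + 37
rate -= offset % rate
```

3

Transformed code:
q = offset[offset] // (offset * offset)[offset * offset]
q = (acc % 38)[acc % 38] - (acc <= q)[acc <= q]
if 20 != q and q <= q:
    q = 19
    rate += offset < 3
else:
    q = acc - offset
rate = 5 != acc
acc = rate
acc *= 14 + 37
rate -= offset % rate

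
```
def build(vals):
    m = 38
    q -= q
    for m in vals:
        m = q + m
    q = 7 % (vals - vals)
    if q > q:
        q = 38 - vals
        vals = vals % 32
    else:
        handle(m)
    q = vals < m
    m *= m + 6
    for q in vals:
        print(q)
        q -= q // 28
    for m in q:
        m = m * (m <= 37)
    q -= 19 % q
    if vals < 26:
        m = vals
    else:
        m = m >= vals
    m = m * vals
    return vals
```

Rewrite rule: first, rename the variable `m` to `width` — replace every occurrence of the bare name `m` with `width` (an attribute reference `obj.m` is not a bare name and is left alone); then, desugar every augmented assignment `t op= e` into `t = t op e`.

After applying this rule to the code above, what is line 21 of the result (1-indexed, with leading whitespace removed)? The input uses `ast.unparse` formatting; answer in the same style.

width = vals

Transformed code:
def build(vals):
    width = 38
    q = q - q
    for width in vals:
        width = q + width
    q = 7 % (vals - vals)
    if q > q:
        q = 38 - vals
        vals = vals % 32
    else:
        handle(width)
    q = vals < width
    width = width * (width + 6)
    for q in vals:
        print(q)
        q = q - q // 28
    for width in q:
        width = width * (width <= 37)
    q = q - 19 % q
    if vals < 26:
        width = vals
    else:
        width = width >= vals
    width = width * vals
    return vals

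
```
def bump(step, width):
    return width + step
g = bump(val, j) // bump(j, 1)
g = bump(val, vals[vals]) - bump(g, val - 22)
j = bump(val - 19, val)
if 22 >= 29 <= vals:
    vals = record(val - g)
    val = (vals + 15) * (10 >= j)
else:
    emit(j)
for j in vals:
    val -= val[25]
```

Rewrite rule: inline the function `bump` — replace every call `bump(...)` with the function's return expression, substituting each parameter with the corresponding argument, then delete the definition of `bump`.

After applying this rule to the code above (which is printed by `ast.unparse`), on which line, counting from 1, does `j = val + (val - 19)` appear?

Transformed code:
g = (j + val) // (1 + j)
g = vals[vals] + val - (val - 22 + g)
j = val + (val - 19)
if 22 >= 29 <= vals:
    vals = record(val - g)
    val = (vals + 15) * (10 >= j)
else:
    emit(j)
for j in vals:
    val -= val[25]

3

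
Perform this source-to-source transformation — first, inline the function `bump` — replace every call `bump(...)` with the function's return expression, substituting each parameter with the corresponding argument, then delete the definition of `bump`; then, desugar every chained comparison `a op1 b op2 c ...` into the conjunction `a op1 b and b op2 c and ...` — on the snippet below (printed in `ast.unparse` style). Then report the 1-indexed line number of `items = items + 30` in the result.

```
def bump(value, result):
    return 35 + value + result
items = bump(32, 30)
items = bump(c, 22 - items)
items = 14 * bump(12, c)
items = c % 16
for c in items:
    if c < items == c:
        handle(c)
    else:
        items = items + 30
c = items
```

9

Transformed code:
items = 35 + 32 + 30
items = 35 + c + (22 - items)
items = 14 * (35 + 12 + c)
items = c % 16
for c in items:
    if c < items and items == c:
        handle(c)
    else:
        items = items + 30
c = items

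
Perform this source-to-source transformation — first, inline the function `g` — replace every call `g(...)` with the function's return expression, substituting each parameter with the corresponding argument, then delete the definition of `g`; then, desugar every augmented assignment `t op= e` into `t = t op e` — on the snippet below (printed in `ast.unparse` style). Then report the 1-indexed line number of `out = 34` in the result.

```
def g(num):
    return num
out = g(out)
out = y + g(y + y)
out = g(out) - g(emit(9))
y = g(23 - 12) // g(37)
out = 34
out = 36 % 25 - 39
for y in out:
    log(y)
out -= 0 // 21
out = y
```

Transformed code:
out = out
out = y + (y + y)
out = out - emit(9)
y = (23 - 12) // 37
out = 34
out = 36 % 25 - 39
for y in out:
    log(y)
out = out - 0 // 21
out = y

5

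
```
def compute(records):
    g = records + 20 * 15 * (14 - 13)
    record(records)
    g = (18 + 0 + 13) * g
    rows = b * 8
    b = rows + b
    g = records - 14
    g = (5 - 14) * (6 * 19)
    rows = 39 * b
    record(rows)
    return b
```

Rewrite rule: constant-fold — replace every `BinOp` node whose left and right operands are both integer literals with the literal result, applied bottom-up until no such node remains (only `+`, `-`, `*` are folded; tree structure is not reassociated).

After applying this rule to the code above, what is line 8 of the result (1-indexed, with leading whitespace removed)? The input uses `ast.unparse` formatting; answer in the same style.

Transformed code:
def compute(records):
    g = records + 300
    record(records)
    g = 31 * g
    rows = b * 8
    b = rows + b
    g = records - 14
    g = -1026
    rows = 39 * b
    record(rows)
    return b

g = -1026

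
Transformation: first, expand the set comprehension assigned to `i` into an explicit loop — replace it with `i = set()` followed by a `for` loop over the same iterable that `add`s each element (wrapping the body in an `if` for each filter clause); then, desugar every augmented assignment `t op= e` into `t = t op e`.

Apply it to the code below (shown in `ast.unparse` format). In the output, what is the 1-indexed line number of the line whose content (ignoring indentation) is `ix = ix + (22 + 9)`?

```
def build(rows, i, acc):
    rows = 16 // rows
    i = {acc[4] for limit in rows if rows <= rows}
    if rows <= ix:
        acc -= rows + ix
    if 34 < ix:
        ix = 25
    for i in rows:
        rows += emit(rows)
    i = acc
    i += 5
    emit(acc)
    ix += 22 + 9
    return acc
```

Transformed code:
def build(rows, i, acc):
    rows = 16 // rows
    i = set()
    for limit in rows:
        if rows <= rows:
            i.add(acc[4])
    if rows <= ix:
        acc = acc - (rows + ix)
    if 34 < ix:
        ix = 25
    for i in rows:
        rows = rows + emit(rows)
    i = acc
    i = i + 5
    emit(acc)
    ix = ix + (22 + 9)
    return acc

16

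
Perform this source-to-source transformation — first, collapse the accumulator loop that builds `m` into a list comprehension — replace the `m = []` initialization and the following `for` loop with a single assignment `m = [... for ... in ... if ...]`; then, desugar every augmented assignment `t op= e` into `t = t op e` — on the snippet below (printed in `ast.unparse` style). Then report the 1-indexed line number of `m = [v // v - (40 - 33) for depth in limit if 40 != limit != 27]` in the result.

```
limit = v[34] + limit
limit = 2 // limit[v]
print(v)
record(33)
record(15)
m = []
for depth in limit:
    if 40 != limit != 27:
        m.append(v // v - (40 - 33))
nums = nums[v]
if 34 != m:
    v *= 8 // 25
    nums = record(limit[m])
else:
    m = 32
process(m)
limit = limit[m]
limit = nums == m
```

6

Transformed code:
limit = v[34] + limit
limit = 2 // limit[v]
print(v)
record(33)
record(15)
m = [v // v - (40 - 33) for depth in limit if 40 != limit != 27]
nums = nums[v]
if 34 != m:
    v = v * (8 // 25)
    nums = record(limit[m])
else:
    m = 32
process(m)
limit = limit[m]
limit = nums == m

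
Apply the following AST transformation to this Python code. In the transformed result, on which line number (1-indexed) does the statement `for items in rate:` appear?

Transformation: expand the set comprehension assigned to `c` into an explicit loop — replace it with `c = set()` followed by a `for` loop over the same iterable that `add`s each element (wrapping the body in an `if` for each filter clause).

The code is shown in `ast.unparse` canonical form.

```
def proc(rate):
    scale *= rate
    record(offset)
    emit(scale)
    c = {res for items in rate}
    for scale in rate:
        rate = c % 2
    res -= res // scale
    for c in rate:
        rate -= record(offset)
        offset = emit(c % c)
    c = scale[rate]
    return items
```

Transformed code:
def proc(rate):
    scale *= rate
    record(offset)
    emit(scale)
    c = set()
    for items in rate:
        c.add(res)
    for scale in rate:
        rate = c % 2
    res -= res // scale
    for c in rate:
        rate -= record(offset)
        offset = emit(c % c)
    c = scale[rate]
    return items

6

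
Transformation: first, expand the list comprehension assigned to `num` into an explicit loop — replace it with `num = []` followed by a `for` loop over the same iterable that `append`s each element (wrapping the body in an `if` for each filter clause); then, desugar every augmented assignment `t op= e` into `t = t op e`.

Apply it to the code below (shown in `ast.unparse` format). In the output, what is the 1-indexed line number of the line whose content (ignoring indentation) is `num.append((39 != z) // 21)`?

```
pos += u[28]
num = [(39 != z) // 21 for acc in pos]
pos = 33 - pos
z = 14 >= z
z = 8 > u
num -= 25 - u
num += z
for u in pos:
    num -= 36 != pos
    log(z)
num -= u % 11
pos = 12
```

Transformed code:
pos = pos + u[28]
num = []
for acc in pos:
    num.append((39 != z) // 21)
pos = 33 - pos
z = 14 >= z
z = 8 > u
num = num - (25 - u)
num = num + z
for u in pos:
    num = num - (36 != pos)
    log(z)
num = num - u % 11
pos = 12

4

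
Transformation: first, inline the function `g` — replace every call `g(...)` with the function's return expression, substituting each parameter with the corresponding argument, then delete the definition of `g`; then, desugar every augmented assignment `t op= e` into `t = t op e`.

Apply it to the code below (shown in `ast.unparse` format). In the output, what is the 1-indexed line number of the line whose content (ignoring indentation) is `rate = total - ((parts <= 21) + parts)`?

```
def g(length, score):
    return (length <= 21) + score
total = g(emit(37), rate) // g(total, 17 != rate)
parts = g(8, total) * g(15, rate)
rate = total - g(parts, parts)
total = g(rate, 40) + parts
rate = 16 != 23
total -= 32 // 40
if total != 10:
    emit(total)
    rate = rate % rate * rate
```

Transformed code:
total = ((emit(37) <= 21) + rate) // ((total <= 21) + (17 != rate))
parts = ((8 <= 21) + total) * ((15 <= 21) + rate)
rate = total - ((parts <= 21) + parts)
total = (rate <= 21) + 40 + parts
rate = 16 != 23
total = total - 32 // 40
if total != 10:
    emit(total)
    rate = rate % rate * rate

3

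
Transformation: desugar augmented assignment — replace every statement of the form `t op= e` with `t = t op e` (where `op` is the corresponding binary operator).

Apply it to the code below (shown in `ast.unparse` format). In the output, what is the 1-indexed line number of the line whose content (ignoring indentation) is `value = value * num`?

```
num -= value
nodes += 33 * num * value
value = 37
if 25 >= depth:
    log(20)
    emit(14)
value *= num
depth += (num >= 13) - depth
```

7

Transformed code:
num = num - value
nodes = nodes + 33 * num * value
value = 37
if 25 >= depth:
    log(20)
    emit(14)
value = value * num
depth = depth + ((num >= 13) - depth)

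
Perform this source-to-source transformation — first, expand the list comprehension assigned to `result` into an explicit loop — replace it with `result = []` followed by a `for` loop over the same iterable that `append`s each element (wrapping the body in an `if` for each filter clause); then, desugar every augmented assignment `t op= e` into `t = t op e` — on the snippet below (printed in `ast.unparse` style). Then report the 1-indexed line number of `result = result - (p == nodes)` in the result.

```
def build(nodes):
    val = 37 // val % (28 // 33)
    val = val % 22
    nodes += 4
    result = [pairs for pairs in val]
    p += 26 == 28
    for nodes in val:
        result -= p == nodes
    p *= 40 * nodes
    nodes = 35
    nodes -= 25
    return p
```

Transformed code:
def build(nodes):
    val = 37 // val % (28 // 33)
    val = val % 22
    nodes = nodes + 4
    result = []
    for pairs in val:
        result.append(pairs)
    p = p + (26 == 28)
    for nodes in val:
        result = result - (p == nodes)
    p = p * (40 * nodes)
    nodes = 35
    nodes = nodes - 25
    return p

10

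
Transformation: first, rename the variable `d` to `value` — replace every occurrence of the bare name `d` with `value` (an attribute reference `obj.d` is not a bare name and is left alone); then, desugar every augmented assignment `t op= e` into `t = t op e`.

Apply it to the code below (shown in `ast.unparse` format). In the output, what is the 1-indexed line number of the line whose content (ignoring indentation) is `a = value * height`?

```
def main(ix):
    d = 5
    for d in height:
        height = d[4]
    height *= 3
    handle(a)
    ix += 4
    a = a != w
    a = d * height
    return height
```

9

Transformed code:
def main(ix):
    value = 5
    for value in height:
        height = value[4]
    height = height * 3
    handle(a)
    ix = ix + 4
    a = a != w
    a = value * height
    return height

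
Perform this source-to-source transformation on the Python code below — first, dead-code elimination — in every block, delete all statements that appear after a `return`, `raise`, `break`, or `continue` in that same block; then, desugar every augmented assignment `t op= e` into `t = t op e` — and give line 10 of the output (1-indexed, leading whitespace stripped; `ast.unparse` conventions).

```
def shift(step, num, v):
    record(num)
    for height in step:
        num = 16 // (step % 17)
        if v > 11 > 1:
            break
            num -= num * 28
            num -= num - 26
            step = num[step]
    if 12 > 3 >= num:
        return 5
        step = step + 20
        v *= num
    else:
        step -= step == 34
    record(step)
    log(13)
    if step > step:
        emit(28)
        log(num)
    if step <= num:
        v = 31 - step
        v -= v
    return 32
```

Transformed code:
def shift(step, num, v):
    record(num)
    for height in step:
        num = 16 // (step % 17)
        if v > 11 > 1:
            break
    if 12 > 3 >= num:
        return 5
    else:
        step = step - (step == 34)
    record(step)
    log(13)
    if step > step:
        emit(28)
        log(num)
    if step <= num:
        v = 31 - step
        v = v - v
    return 32

step = step - (step == 34)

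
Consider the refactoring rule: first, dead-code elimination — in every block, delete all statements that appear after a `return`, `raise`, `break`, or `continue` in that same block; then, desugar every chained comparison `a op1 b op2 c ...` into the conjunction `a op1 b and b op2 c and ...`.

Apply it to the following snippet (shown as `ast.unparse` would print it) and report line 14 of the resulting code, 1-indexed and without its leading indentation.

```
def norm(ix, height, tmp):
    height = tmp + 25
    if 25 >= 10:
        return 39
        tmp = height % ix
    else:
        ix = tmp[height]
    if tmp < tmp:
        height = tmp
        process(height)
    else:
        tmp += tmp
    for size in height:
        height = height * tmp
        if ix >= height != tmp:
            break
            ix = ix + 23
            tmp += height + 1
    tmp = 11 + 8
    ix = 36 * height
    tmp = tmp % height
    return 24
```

if ix >= height and height != tmp:

Transformed code:
def norm(ix, height, tmp):
    height = tmp + 25
    if 25 >= 10:
        return 39
    else:
        ix = tmp[height]
    if tmp < tmp:
        height = tmp
        process(height)
    else:
        tmp += tmp
    for size in height:
        height = height * tmp
        if ix >= height and height != tmp:
            break
    tmp = 11 + 8
    ix = 36 * height
    tmp = tmp % height
    return 24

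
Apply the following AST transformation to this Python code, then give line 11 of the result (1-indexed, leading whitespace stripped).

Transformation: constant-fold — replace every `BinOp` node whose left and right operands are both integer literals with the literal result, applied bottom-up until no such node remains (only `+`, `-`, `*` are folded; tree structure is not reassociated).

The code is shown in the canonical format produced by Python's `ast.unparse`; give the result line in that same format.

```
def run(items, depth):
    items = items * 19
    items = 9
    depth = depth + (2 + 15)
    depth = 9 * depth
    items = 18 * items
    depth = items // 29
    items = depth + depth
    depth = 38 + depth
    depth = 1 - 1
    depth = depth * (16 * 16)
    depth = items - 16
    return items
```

Transformed code:
def run(items, depth):
    items = items * 19
    items = 9
    depth = depth + 17
    depth = 9 * depth
    items = 18 * items
    depth = items // 29
    items = depth + depth
    depth = 38 + depth
    depth = 0
    depth = depth * 256
    depth = items - 16
    return items

depth = depth * 256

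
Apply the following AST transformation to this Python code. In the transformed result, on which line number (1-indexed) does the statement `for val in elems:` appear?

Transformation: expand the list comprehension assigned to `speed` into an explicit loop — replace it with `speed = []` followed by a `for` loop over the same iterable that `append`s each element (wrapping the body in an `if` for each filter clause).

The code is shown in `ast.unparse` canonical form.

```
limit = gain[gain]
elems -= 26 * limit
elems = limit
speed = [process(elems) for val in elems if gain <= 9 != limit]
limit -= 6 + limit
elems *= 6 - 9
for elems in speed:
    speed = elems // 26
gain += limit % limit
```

Transformed code:
limit = gain[gain]
elems -= 26 * limit
elems = limit
speed = []
for val in elems:
    if gain <= 9 != limit:
        speed.append(process(elems))
limit -= 6 + limit
elems *= 6 - 9
for elems in speed:
    speed = elems // 26
gain += limit % limit

5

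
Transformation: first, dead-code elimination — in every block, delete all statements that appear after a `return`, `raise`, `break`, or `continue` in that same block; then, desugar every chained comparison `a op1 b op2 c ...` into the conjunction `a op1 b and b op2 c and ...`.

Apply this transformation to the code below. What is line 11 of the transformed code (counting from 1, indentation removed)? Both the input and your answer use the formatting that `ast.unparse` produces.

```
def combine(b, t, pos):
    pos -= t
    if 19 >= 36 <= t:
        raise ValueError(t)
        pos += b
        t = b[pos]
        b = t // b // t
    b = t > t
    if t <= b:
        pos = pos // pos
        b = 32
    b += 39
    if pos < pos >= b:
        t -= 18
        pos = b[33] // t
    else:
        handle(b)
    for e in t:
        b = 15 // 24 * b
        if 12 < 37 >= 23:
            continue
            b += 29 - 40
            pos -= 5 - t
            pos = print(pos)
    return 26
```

Transformed code:
def combine(b, t, pos):
    pos -= t
    if 19 >= 36 and 36 <= t:
        raise ValueError(t)
    b = t > t
    if t <= b:
        pos = pos // pos
        b = 32
    b += 39
    if pos < pos and pos >= b:
        t -= 18
        pos = b[33] // t
    else:
        handle(b)
    for e in t:
        b = 15 // 24 * b
        if 12 < 37 and 37 >= 23:
            continue
    return 26

t -= 18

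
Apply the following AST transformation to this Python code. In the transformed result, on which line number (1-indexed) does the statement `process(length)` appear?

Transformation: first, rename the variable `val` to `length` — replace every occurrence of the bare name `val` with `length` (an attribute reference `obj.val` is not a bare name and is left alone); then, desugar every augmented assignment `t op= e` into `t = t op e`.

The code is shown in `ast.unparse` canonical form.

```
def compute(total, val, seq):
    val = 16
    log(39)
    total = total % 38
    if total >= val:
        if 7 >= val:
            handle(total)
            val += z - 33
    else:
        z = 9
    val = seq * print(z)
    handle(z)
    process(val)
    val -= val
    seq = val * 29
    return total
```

13

Transformed code:
def compute(total, length, seq):
    length = 16
    log(39)
    total = total % 38
    if total >= length:
        if 7 >= length:
            handle(total)
            length = length + (z - 33)
    else:
        z = 9
    length = seq * print(z)
    handle(z)
    process(length)
    length = length - length
    seq = length * 29
    return total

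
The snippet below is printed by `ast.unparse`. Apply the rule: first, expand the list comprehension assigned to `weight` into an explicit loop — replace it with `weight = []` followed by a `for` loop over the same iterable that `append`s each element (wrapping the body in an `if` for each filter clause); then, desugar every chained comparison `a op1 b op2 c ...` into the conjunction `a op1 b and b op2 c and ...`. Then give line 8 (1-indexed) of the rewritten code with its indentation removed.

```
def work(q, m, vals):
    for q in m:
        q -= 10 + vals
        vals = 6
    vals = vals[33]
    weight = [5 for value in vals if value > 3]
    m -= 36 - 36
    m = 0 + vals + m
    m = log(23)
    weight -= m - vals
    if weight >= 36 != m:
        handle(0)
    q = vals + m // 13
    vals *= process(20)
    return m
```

Transformed code:
def work(q, m, vals):
    for q in m:
        q -= 10 + vals
        vals = 6
    vals = vals[33]
    weight = []
    for value in vals:
        if value > 3:
            weight.append(5)
    m -= 36 - 36
    m = 0 + vals + m
    m = log(23)
    weight -= m - vals
    if weight >= 36 and 36 != m:
        handle(0)
    q = vals + m // 13
    vals *= process(20)
    return m

if value > 3:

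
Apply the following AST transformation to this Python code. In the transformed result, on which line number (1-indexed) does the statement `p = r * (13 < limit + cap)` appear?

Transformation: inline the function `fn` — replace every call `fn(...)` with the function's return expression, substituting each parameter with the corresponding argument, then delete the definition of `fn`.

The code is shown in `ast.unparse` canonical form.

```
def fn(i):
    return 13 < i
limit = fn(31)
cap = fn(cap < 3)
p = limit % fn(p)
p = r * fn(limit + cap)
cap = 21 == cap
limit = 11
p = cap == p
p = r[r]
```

4

Transformed code:
limit = 13 < 31
cap = 13 < (cap < 3)
p = limit % (13 < p)
p = r * (13 < limit + cap)
cap = 21 == cap
limit = 11
p = cap == p
p = r[r]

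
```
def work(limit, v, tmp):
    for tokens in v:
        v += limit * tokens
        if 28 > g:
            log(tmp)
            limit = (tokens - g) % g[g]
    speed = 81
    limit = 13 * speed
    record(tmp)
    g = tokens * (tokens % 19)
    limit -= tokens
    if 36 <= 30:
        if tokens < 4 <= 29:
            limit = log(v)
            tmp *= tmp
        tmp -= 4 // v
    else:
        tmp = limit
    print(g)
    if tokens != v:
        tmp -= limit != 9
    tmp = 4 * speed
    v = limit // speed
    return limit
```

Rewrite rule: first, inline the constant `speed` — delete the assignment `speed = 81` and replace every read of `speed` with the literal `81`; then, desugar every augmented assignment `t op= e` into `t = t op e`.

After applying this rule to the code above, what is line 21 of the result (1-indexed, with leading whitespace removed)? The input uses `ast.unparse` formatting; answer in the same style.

tmp = 4 * 81

Transformed code:
def work(limit, v, tmp):
    for tokens in v:
        v = v + limit * tokens
        if 28 > g:
            log(tmp)
            limit = (tokens - g) % g[g]
    limit = 13 * 81
    record(tmp)
    g = tokens * (tokens % 19)
    limit = limit - tokens
    if 36 <= 30:
        if tokens < 4 <= 29:
            limit = log(v)
            tmp = tmp * tmp
        tmp = tmp - 4 // v
    else:
        tmp = limit
    print(g)
    if tokens != v:
        tmp = tmp - (limit != 9)
    tmp = 4 * 81
    v = limit // 81
    return limit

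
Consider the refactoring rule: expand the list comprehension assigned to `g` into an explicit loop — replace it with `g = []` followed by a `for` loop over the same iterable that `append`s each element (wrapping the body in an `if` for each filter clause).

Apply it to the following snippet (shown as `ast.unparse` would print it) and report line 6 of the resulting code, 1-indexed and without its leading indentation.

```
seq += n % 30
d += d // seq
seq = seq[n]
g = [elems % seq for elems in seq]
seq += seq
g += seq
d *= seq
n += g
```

g.append(elems % seq)

Transformed code:
seq += n % 30
d += d // seq
seq = seq[n]
g = []
for elems in seq:
    g.append(elems % seq)
seq += seq
g += seq
d *= seq
n += g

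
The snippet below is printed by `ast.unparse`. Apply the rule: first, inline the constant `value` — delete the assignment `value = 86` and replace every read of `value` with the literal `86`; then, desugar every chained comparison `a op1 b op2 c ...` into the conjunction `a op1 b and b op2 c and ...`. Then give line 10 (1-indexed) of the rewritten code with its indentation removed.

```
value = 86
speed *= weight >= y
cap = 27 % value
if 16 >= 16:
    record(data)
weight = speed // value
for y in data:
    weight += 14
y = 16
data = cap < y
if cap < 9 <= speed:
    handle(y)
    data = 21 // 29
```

if cap < 9 and 9 <= speed:

Transformed code:
speed *= weight >= y
cap = 27 % 86
if 16 >= 16:
    record(data)
weight = speed // 86
for y in data:
    weight += 14
y = 16
data = cap < y
if cap < 9 and 9 <= speed:
    handle(y)
    data = 21 // 29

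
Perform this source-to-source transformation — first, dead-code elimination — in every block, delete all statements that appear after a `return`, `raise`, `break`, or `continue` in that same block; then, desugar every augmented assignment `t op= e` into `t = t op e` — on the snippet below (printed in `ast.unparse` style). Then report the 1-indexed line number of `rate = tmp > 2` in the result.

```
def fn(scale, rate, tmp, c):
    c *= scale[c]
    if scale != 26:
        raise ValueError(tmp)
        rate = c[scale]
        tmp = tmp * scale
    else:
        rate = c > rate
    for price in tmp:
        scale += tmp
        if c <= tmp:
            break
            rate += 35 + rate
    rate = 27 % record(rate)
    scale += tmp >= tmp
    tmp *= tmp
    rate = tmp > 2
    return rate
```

Transformed code:
def fn(scale, rate, tmp, c):
    c = c * scale[c]
    if scale != 26:
        raise ValueError(tmp)
    else:
        rate = c > rate
    for price in tmp:
        scale = scale + tmp
        if c <= tmp:
            break
    rate = 27 % record(rate)
    scale = scale + (tmp >= tmp)
    tmp = tmp * tmp
    rate = tmp > 2
    return rate

14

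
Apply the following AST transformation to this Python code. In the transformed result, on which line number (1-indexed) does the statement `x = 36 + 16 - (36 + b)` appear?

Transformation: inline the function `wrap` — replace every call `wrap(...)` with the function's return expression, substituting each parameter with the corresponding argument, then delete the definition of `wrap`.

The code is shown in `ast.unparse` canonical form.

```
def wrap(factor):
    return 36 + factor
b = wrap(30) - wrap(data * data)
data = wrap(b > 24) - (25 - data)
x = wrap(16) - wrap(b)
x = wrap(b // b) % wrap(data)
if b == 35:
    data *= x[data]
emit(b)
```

Transformed code:
b = 36 + 30 - (36 + data * data)
data = 36 + (b > 24) - (25 - data)
x = 36 + 16 - (36 + b)
x = (36 + b // b) % (36 + data)
if b == 35:
    data *= x[data]
emit(b)

3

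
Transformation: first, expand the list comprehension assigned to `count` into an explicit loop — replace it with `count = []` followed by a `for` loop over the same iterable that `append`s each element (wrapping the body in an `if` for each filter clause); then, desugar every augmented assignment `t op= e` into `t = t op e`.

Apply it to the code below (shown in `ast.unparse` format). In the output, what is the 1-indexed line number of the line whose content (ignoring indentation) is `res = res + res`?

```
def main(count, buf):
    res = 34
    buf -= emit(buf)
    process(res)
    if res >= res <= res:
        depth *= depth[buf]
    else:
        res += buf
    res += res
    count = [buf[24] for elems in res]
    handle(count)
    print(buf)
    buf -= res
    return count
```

Transformed code:
def main(count, buf):
    res = 34
    buf = buf - emit(buf)
    process(res)
    if res >= res <= res:
        depth = depth * depth[buf]
    else:
        res = res + buf
    res = res + res
    count = []
    for elems in res:
        count.append(buf[24])
    handle(count)
    print(buf)
    buf = buf - res
    return count

9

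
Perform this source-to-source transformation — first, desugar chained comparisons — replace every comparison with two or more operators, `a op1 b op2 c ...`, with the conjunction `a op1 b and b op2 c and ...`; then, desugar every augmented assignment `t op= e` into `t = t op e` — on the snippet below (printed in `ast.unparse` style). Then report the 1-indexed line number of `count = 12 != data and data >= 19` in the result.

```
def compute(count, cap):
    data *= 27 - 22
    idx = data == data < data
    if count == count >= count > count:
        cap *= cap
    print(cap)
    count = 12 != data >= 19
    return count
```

Transformed code:
def compute(count, cap):
    data = data * (27 - 22)
    idx = data == data and data < data
    if count == count and count >= count and (count > count):
        cap = cap * cap
    print(cap)
    count = 12 != data and data >= 19
    return count

7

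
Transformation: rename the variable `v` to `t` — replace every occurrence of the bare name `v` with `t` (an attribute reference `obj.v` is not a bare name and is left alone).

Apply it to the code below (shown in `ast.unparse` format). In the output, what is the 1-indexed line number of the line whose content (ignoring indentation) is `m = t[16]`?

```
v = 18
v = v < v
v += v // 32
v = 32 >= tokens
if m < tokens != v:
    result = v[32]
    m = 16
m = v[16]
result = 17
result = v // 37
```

8

Transformed code:
t = 18
t = t < t
t += t // 32
t = 32 >= tokens
if m < tokens != t:
    result = t[32]
    m = 16
m = t[16]
result = 17
result = t // 37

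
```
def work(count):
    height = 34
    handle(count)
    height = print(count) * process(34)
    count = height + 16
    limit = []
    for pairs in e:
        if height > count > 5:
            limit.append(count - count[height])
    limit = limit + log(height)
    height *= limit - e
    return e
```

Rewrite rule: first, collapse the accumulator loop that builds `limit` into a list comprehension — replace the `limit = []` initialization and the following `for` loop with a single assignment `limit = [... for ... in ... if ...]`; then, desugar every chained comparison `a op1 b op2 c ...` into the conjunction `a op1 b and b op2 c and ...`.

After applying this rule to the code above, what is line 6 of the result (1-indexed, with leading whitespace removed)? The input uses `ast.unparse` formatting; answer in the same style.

Transformed code:
def work(count):
    height = 34
    handle(count)
    height = print(count) * process(34)
    count = height + 16
    limit = [count - count[height] for pairs in e if height > count and count > 5]
    limit = limit + log(height)
    height *= limit - e
    return e

limit = [count - count[height] for pairs in e if height > count and count > 5]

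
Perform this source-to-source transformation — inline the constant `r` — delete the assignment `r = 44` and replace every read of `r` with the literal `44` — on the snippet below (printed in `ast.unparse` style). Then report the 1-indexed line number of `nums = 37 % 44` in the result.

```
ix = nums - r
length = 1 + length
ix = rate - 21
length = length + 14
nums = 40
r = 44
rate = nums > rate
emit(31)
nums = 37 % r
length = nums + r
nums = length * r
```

Transformed code:
ix = nums - 44
length = 1 + length
ix = rate - 21
length = length + 14
nums = 40
rate = nums > rate
emit(31)
nums = 37 % 44
length = nums + 44
nums = length * 44

8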